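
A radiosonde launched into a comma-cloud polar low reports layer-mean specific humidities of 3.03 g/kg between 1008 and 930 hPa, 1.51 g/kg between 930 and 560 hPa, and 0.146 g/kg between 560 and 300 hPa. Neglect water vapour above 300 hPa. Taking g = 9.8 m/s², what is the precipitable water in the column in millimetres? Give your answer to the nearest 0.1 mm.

Precipitable water is the column-integrated vapour mass per unit area: PW = (1/g) Σ q̄ Δp, with q in kg/kg and Δp in Pa (1 kg/m² of water = 1 mm).
Layer 1008–930 hPa: Δp = 78 hPa = 7800 Pa, q̄ = 0.00303 kg/kg → 0.00303 × 7800 / 9.8 = 2.41 mm
Layer 930–560 hPa: Δp = 370 hPa = 37000 Pa, q̄ = 0.00151 kg/kg → 0.00151 × 37000 / 9.8 = 5.70 mm
Layer 560–300 hPa: Δp = 260 hPa = 26000 Pa, q̄ = 0.000146 kg/kg → 0.000146 × 26000 / 9.8 = 0.39 mm
PW = 2.41 + 5.70 + 0.39 = 8.50 ≈ 8.5 mm.

PW ≈ 8.5 mm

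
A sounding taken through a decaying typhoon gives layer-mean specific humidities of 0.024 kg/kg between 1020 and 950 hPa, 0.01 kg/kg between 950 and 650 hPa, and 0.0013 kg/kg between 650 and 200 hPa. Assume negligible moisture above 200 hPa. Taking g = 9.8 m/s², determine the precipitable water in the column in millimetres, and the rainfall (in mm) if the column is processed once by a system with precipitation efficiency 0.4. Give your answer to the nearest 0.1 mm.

Precipitable water is the column-integrated vapour mass per unit area: PW = (1/g) Σ q̄ Δp, with q in kg/kg and Δp in Pa (1 kg/m² of water = 1 mm).
Layer 1020–950 hPa: Δp = 70 hPa = 7000 Pa, q̄ = 0.024 kg/kg → 0.024 × 7000 / 9.8 = 17.14 mm
Layer 950–650 hPa: Δp = 300 hPa = 30000 Pa, q̄ = 0.01 kg/kg → 0.01 × 30000 / 9.8 = 30.61 mm
Layer 650–200 hPa: Δp = 450 hPa = 45000 Pa, q̄ = 0.0013 kg/kg → 0.0013 × 45000 / 9.8 = 5.97 mm
PW = 17.14 + 30.61 + 5.97 = 53.72 ≈ 53.7 mm.
Rainfall = ε × PW = 0.4 × 53.7 = 21.5 mm.

PW ≈ 53.7 mm; rainfall ≈ 21.5 mm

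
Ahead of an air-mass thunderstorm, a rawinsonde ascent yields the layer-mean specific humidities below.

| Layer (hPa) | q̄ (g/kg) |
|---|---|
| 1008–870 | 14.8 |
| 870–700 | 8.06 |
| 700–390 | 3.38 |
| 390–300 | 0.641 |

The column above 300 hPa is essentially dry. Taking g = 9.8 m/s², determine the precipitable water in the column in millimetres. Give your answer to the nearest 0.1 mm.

Precipitable water is the column-integrated vapour mass per unit area: PW = (1/g) Σ q̄ Δp, with q in kg/kg and Δp in Pa (1 kg/m² of water = 1 mm).
Layer 1008–870 hPa: Δp = 138 hPa = 13800 Pa, q̄ = 0.0148 kg/kg → 0.0148 × 13800 / 9.8 = 20.84 mm
Layer 870–700 hPa: Δp = 170 hPa = 17000 Pa, q̄ = 0.00806 kg/kg → 0.00806 × 17000 / 9.8 = 13.98 mm
Layer 700–390 hPa: Δp = 310 hPa = 31000 Pa, q̄ = 0.00338 kg/kg → 0.00338 × 31000 / 9.8 = 10.69 mm
Layer 390–300 hPa: Δp = 90 hPa = 9000 Pa, q̄ = 0.000641 kg/kg → 0.000641 × 9000 / 9.8 = 0.59 mm
PW = 20.84 + 13.98 + 10.69 + 0.59 = 46.10 ≈ 46.1 mm.

PW ≈ 46.1 mm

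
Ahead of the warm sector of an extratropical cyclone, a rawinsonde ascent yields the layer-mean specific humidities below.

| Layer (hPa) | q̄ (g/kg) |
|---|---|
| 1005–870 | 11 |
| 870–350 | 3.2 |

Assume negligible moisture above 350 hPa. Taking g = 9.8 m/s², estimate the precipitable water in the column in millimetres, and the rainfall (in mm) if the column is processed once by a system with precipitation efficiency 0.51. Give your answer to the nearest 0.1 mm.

PW ≈ 32.1 mm; rainfall ≈ 16.4 mm

Precipitable water is the column-integrated vapour mass per unit area: PW = (1/g) Σ q̄ Δp, with q in kg/kg and Δp in Pa (1 kg/m² of water = 1 mm).
Layer 1005–870 hPa: Δp = 135 hPa = 13500 Pa, q̄ = 0.011 kg/kg → 0.011 × 13500 / 9.8 = 15.15 mm
Layer 870–350 hPa: Δp = 520 hPa = 52000 Pa, q̄ = 0.0032 kg/kg → 0.0032 × 52000 / 9.8 = 16.98 mm
PW = 15.15 + 16.98 = 32.13 ≈ 32.1 mm.
Rainfall = ε × PW = 0.51 × 32.1 = 16.4 mm.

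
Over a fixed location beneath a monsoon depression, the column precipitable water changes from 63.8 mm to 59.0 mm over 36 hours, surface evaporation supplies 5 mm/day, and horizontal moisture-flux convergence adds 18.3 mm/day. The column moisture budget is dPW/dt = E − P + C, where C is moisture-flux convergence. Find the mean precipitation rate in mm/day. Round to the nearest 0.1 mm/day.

P ≈ 26.5 mm/day

dPW/dt = (59.0 − 63.8) mm / (36/24 day) = -3.200 mm/day.
P = E + C − dPW/dt = 5 + (18.3) − (-3.200) = 26.5 mm/day.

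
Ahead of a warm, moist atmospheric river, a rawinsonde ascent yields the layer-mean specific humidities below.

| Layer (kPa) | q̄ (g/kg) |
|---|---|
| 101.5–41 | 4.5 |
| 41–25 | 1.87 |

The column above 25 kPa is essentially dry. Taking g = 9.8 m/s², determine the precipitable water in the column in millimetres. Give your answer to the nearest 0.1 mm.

PW ≈ 30.8 mm

Precipitable water is the column-integrated vapour mass per unit area: PW = (1/g) Σ q̄ Δp, with q in kg/kg and Δp in Pa (1 kg/m² of water = 1 mm).
Layer 101.5–41 kPa: Δp = 605 hPa = 60500 Pa, q̄ = 0.0045 kg/kg → 0.0045 × 60500 / 9.8 = 27.78 mm
Layer 41–25 kPa: Δp = 160 hPa = 16000 Pa, q̄ = 0.00187 kg/kg → 0.00187 × 16000 / 9.8 = 3.05 mm
PW = 27.78 + 3.05 = 30.83 ≈ 30.8 mm.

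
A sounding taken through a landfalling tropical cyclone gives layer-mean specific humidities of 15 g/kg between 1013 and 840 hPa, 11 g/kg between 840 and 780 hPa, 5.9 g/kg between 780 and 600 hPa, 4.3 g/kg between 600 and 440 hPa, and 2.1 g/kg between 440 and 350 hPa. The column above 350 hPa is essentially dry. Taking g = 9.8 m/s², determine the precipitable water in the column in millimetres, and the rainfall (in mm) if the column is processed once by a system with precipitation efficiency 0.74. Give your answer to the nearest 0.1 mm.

PW ≈ 53.0 mm; rainfall ≈ 39.2 mm

Precipitable water is the column-integrated vapour mass per unit area: PW = (1/g) Σ q̄ Δp, with q in kg/kg and Δp in Pa (1 kg/m² of water = 1 mm).
Layer 1013–840 hPa: Δp = 173 hPa = 17300 Pa, q̄ = 0.015 kg/kg → 0.015 × 17300 / 9.8 = 26.48 mm
Layer 840–780 hPa: Δp = 60 hPa = 6000 Pa, q̄ = 0.011 kg/kg → 0.011 × 6000 / 9.8 = 6.73 mm
Layer 780–600 hPa: Δp = 180 hPa = 18000 Pa, q̄ = 0.0059 kg/kg → 0.0059 × 18000 / 9.8 = 10.84 mm
Layer 600–440 hPa: Δp = 160 hPa = 16000 Pa, q̄ = 0.0043 kg/kg → 0.0043 × 16000 / 9.8 = 7.02 mm
Layer 440–350 hPa: Δp = 90 hPa = 9000 Pa, q̄ = 0.0021 kg/kg → 0.0021 × 9000 / 9.8 = 1.93 mm
PW = 26.48 + 6.73 + 10.84 + 7.02 + 1.93 = 53.00 ≈ 53.0 mm.
Rainfall = ε × PW = 0.74 × 53.0 = 39.2 mm.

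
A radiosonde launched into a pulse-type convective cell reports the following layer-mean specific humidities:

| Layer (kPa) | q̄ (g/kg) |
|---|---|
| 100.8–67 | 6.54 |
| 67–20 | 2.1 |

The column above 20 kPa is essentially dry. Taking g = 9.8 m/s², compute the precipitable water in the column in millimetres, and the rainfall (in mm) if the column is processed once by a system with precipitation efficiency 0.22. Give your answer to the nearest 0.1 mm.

PW ≈ 32.6 mm; rainfall ≈ 7.2 mm

Precipitable water is the column-integrated vapour mass per unit area: PW = (1/g) Σ q̄ Δp, with q in kg/kg and Δp in Pa (1 kg/m² of water = 1 mm).
Layer 100.8–67 kPa: Δp = 338 hPa = 33800 Pa, q̄ = 0.00654 kg/kg → 0.00654 × 33800 / 9.8 = 22.56 mm
Layer 67–20 kPa: Δp = 470 hPa = 47000 Pa, q̄ = 0.0021 kg/kg → 0.0021 × 47000 / 9.8 = 10.07 mm
PW = 22.56 + 10.07 = 32.63 ≈ 32.6 mm.
Rainfall = ε × PW = 0.22 × 32.6 = 7.2 mm.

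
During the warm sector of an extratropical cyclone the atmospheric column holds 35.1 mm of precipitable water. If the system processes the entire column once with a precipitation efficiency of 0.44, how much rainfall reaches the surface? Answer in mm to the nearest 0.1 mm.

rainfall ≈ 15.4 mm

Rainfall = ε × PW = 0.44 × 35.1 = 15.4 mm.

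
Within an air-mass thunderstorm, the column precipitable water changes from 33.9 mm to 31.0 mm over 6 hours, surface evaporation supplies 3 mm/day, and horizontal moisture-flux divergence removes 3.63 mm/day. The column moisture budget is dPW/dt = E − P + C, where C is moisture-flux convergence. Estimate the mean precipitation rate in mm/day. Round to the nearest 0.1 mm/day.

P ≈ 11.0 mm/day

dPW/dt = (31.0 − 33.9) mm / (6/24 day) = -11.600 mm/day.
P = E + C − dPW/dt = 3 + (-3.63) − (-11.600) = 11.0 mm/day.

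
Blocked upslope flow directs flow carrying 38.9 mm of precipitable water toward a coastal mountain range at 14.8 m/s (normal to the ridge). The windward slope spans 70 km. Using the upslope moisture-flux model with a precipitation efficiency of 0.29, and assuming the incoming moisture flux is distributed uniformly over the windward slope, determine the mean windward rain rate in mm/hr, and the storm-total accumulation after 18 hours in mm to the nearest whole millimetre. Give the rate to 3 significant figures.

R ≈ 8.59 mm/hr; total ≈ 155 mm

Incoming column moisture flux per unit ridge length: F = V × PW = 14.8 × 38.9 = 575.72 mm·m/s.
Spread over the 70 km slope with efficiency ε = 0.29: R = ε·F/W = 0.29 × 575.72 / 70000 m = 2.385e-03 mm/s.
R = 2.385e-03 × 3600 = 8.59 mm/hr.
Over 18 h: total = 8.59 × 18 = 154.62 ≈ 155 mm.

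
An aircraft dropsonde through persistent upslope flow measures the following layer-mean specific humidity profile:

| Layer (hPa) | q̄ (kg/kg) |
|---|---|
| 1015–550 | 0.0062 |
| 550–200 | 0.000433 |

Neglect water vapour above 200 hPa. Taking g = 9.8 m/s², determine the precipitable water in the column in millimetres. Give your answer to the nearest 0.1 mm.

PW ≈ 31.0 mm

Precipitable water is the column-integrated vapour mass per unit area: PW = (1/g) Σ q̄ Δp, with q in kg/kg and Δp in Pa (1 kg/m² of water = 1 mm).
Layer 1015–550 hPa: Δp = 465 hPa = 46500 Pa, q̄ = 0.0062 kg/kg → 0.0062 × 46500 / 9.8 = 29.42 mm
Layer 550–200 hPa: Δp = 350 hPa = 35000 Pa, q̄ = 0.000433 kg/kg → 0.000433 × 35000 / 9.8 = 1.55 mm
PW = 29.42 + 1.55 = 30.97 ≈ 31.0 mm.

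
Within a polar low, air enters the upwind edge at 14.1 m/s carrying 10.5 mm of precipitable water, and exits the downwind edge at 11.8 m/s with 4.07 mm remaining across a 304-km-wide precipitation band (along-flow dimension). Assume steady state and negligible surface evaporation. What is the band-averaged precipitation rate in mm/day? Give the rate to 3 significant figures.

R ≈ 28.4 mm/day

Column moisture flux per unit crosswind length is F = V × PW.
Inflow: F_in = 14.1 × 10.5 = 148.05 mm·m/s
Outflow: F_out = 11.8 × 4.07 = 48.026 mm·m/s
Steady-state rate R = (F_in − F_out)/L = (148.05 − 48.026) / 304000 m = 3.290e-04 mm/s.
R = 3.290e-04 × 3600 × 24 = 28.4 mm/day.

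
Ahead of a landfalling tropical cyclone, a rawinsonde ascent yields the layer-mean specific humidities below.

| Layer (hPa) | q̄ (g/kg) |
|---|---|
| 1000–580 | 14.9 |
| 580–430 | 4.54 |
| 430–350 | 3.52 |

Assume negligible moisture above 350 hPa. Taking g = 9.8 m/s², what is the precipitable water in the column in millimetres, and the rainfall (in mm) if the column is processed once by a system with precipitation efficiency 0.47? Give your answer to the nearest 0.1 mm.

PW ≈ 73.7 mm; rainfall ≈ 34.6 mm

Precipitable water is the column-integrated vapour mass per unit area: PW = (1/g) Σ q̄ Δp, with q in kg/kg and Δp in Pa (1 kg/m² of water = 1 mm).
Layer 1000–580 hPa: Δp = 420 hPa = 42000 Pa, q̄ = 0.0149 kg/kg → 0.0149 × 42000 / 9.8 = 63.86 mm
Layer 580–430 hPa: Δp = 150 hPa = 15000 Pa, q̄ = 0.00454 kg/kg → 0.00454 × 15000 / 9.8 = 6.95 mm
Layer 430–350 hPa: Δp = 80 hPa = 8000 Pa, q̄ = 0.00352 kg/kg → 0.00352 × 8000 / 9.8 = 2.87 mm
PW = 63.86 + 6.95 + 2.87 = 73.68 ≈ 73.7 mm.
Rainfall = ε × PW = 0.47 × 73.7 = 34.6 mm.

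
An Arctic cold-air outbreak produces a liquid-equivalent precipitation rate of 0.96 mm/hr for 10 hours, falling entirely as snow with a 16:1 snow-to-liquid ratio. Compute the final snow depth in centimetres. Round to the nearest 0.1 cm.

Liquid-equivalent depth = 0.96 × 10 = 9.6 mm.
Snow depth = 9.6 mm × 16 = 153.6 mm = 15.4 cm.

snow depth ≈ 15.4 cm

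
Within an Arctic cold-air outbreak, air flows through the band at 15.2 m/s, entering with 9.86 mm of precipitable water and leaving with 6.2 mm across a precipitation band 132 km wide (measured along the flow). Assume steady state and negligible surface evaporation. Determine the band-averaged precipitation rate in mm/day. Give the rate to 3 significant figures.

R ≈ 36.4 mm/day

Column moisture flux per unit crosswind length is F = V × PW.
Inflow: F_in = 15.2 × 9.86 = 149.872 mm·m/s
Outflow: F_out = 15.2 × 6.2 = 94.24 mm·m/s
Steady-state rate R = (F_in − F_out)/L = (149.872 − 94.24) / 132000 m = 4.215e-04 mm/s.
R = 4.215e-04 × 3600 × 24 = 36.4 mm/day.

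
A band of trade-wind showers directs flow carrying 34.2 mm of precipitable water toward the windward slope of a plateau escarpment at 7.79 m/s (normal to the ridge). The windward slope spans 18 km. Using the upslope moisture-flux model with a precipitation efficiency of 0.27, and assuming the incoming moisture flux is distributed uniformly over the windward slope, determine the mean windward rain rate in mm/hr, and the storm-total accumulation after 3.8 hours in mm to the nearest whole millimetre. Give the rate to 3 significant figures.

Incoming column moisture flux per unit ridge length: F = V × PW = 7.79 × 34.2 = 266.418 mm·m/s.
Spread over the 18 km slope with efficiency ε = 0.27: R = ε·F/W = 0.27 × 266.418 / 18000 m = 3.996e-03 mm/s.
R = 3.996e-03 × 3600 = 14.4 mm/hr.
Over 3.8 h: total = 14.4 × 3.8 = 54.72 ≈ 55 mm.

R ≈ 14.4 mm/hr; total ≈ 55 mm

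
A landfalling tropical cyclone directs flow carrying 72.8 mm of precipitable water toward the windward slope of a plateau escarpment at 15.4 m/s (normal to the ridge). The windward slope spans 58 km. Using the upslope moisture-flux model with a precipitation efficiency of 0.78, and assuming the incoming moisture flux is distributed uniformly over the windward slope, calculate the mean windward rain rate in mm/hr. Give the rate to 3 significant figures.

Incoming column moisture flux per unit ridge length: F = V × PW = 15.4 × 72.8 = 1121.12 mm·m/s.
Spread over the 58 km slope with efficiency ε = 0.78: R = ε·F/W = 0.78 × 1121.12 / 58000 m = 1.508e-02 mm/s.
R = 1.508e-02 × 3600 = 54.3 mm/hr.

R ≈ 54.3 mm/hr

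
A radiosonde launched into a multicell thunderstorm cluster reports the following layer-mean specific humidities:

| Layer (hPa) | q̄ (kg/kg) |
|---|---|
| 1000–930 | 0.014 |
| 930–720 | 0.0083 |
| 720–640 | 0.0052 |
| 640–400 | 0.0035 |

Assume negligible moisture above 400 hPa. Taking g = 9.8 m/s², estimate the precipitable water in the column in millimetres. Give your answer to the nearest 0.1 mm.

Precipitable water is the column-integrated vapour mass per unit area: PW = (1/g) Σ q̄ Δp, with q in kg/kg and Δp in Pa (1 kg/m² of water = 1 mm).
Layer 1000–930 hPa: Δp = 70 hPa = 7000 Pa, q̄ = 0.014 kg/kg → 0.014 × 7000 / 9.8 = 10.00 mm
Layer 930–720 hPa: Δp = 210 hPa = 21000 Pa, q̄ = 0.0083 kg/kg → 0.0083 × 21000 / 9.8 = 17.79 mm
Layer 720–640 hPa: Δp = 80 hPa = 8000 Pa, q̄ = 0.0052 kg/kg → 0.0052 × 8000 / 9.8 = 4.24 mm
Layer 640–400 hPa: Δp = 240 hPa = 24000 Pa, q̄ = 0.0035 kg/kg → 0.0035 × 24000 / 9.8 = 8.57 mm
PW = 10.00 + 17.79 + 4.24 + 8.57 = 40.60 ≈ 40.6 mm.

PW ≈ 40.6 mm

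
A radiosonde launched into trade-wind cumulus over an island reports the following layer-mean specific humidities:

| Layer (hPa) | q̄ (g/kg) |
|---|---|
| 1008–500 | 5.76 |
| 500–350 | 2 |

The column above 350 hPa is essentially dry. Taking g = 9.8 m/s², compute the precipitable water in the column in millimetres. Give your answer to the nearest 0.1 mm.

PW ≈ 32.9 mm

Precipitable water is the column-integrated vapour mass per unit area: PW = (1/g) Σ q̄ Δp, with q in kg/kg and Δp in Pa (1 kg/m² of water = 1 mm).
Layer 1008–500 hPa: Δp = 508 hPa = 50800 Pa, q̄ = 0.00576 kg/kg → 0.00576 × 50800 / 9.8 = 29.86 mm
Layer 500–350 hPa: Δp = 150 hPa = 15000 Pa, q̄ = 0.002 kg/kg → 0.002 × 15000 / 9.8 = 3.06 mm
PW = 29.86 + 3.06 = 32.92 ≈ 32.9 mm.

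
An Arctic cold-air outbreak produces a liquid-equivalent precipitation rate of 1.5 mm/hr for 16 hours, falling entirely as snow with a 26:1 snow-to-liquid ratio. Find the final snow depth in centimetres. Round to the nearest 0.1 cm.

snow depth ≈ 62.4 cm

Liquid-equivalent depth = 1.5 × 16 = 24 mm.
Snow depth = 24 mm × 26 = 624 mm = 62.4 cm.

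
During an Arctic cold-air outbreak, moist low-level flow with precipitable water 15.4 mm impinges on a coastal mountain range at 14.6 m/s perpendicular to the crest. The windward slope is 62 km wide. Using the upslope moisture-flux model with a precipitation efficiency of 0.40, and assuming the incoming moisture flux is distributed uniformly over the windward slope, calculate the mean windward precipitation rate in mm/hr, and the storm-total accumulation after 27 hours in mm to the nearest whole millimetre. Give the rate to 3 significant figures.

R ≈ 5.22 mm/hr; total ≈ 141 mm

Incoming column moisture flux per unit ridge length: F = V × PW = 14.6 × 15.4 = 224.84 mm·m/s.
Spread over the 62 km slope with efficiency ε = 0.40: R = ε·F/W = 0.40 × 224.84 / 62000 m = 1.451e-03 mm/s.
R = 1.451e-03 × 3600 = 5.22 mm/hr.
Over 27 h: total = 5.22 × 27 = 140.94 ≈ 141 mm.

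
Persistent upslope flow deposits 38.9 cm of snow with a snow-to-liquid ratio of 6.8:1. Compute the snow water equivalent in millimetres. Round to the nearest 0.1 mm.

SWE ≈ 57.2 mm

SWE = snow depth / ratio = 38.9 cm / 6.8 = 5.721 cm = 57.2 mm.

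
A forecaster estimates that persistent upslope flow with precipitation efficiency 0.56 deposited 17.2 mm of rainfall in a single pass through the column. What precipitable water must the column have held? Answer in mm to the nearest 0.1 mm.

PW ≈ 30.7 mm

PW = rainfall / ε = 17.2 / 0.56 = 30.7 mm.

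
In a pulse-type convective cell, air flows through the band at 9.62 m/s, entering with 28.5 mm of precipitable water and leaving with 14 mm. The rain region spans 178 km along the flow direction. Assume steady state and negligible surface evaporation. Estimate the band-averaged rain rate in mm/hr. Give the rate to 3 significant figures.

R ≈ 2.82 mm/hr

Column moisture flux per unit crosswind length is F = V × PW.
Inflow: F_in = 9.62 × 28.5 = 274.17 mm·m/s
Outflow: F_out = 9.62 × 14 = 134.68 mm·m/s
Steady-state rate R = (F_in − F_out)/L = (274.17 − 134.68) / 178000 m = 7.837e-04 mm/s.
R = 7.837e-04 × 3600 = 2.82 mm/hr.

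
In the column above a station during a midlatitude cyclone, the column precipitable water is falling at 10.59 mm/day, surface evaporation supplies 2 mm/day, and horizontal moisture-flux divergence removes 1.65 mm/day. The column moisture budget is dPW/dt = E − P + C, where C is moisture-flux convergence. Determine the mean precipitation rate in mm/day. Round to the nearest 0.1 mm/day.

P ≈ 10.9 mm/day

dPW/dt = -10.59 mm/day.
P = E + C − dPW/dt = 2 + (-1.65) − (-10.59) = 10.9 mm/day.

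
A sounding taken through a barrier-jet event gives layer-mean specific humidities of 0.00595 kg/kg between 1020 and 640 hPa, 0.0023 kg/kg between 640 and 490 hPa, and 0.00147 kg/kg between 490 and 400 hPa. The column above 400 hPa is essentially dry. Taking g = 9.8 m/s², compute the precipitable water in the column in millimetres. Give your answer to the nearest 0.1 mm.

PW ≈ 27.9 mm

Precipitable water is the column-integrated vapour mass per unit area: PW = (1/g) Σ q̄ Δp, with q in kg/kg and Δp in Pa (1 kg/m² of water = 1 mm).
Layer 1020–640 hPa: Δp = 380 hPa = 38000 Pa, q̄ = 0.00595 kg/kg → 0.00595 × 38000 / 9.8 = 23.07 mm
Layer 640–490 hPa: Δp = 150 hPa = 15000 Pa, q̄ = 0.0023 kg/kg → 0.0023 × 15000 / 9.8 = 3.52 mm
Layer 490–400 hPa: Δp = 90 hPa = 9000 Pa, q̄ = 0.00147 kg/kg → 0.00147 × 9000 / 9.8 = 1.35 mm
PW = 23.07 + 3.52 + 1.35 = 27.94 ≈ 27.9 mm.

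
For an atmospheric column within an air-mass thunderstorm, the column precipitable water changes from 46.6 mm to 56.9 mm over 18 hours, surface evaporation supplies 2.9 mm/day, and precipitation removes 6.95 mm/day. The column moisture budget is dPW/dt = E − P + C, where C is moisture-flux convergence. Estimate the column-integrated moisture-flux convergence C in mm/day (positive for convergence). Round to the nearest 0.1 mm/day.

dPW/dt = (56.9 − 46.6) mm / (18/24 day) = +13.733 mm/day.
C = dPW/dt − E + P = (+13.733) − 2.9 + 6.95 = 17.8 mm/day.

C ≈ 17.8 mm/day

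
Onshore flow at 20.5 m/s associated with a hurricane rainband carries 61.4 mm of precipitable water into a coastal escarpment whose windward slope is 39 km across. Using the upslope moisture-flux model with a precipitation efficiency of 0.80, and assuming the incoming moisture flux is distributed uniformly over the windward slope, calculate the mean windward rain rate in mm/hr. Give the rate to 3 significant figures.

Incoming column moisture flux per unit ridge length: F = V × PW = 20.5 × 61.4 = 1258.7 mm·m/s.
Spread over the 39 km slope with efficiency ε = 0.80: R = ε·F/W = 0.80 × 1258.7 / 39000 m = 2.582e-02 mm/s.
R = 2.582e-02 × 3600 = 93.0 mm/hr.

R ≈ 93.0 mm/hr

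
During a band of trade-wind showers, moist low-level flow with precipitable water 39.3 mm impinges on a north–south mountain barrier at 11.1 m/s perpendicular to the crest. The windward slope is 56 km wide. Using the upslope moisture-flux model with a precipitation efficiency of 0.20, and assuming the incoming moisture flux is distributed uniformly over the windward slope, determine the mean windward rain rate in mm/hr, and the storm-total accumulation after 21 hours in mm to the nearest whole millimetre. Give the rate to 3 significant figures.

Incoming column moisture flux per unit ridge length: F = V × PW = 11.1 × 39.3 = 436.23 mm·m/s.
Spread over the 56 km slope with efficiency ε = 0.20: R = ε·F/W = 0.20 × 436.23 / 56000 m = 1.558e-03 mm/s.
R = 1.558e-03 × 3600 = 5.61 mm/hr.
Over 21 h: total = 5.61 × 21 = 117.81 ≈ 118 mm.

R ≈ 5.61 mm/hr; total ≈ 118 mm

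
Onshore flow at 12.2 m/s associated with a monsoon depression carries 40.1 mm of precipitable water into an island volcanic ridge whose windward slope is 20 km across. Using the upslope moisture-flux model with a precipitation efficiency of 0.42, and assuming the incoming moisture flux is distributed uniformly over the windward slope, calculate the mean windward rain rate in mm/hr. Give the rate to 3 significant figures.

Incoming column moisture flux per unit ridge length: F = V × PW = 12.2 × 40.1 = 489.22 mm·m/s.
Spread over the 20 km slope with efficiency ε = 0.42: R = ε·F/W = 0.42 × 489.22 / 20000 m = 1.027e-02 mm/s.
R = 1.027e-02 × 3600 = 37.0 mm/hr.

R ≈ 37.0 mm/hr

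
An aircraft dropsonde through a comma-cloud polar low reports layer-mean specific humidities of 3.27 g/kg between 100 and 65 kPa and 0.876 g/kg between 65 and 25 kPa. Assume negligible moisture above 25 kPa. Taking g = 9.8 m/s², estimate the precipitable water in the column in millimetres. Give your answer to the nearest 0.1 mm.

Precipitable water is the column-integrated vapour mass per unit area: PW = (1/g) Σ q̄ Δp, with q in kg/kg and Δp in Pa (1 kg/m² of water = 1 mm).
Layer 100–65 kPa: Δp = 350 hPa = 35000 Pa, q̄ = 0.00327 kg/kg → 0.00327 × 35000 / 9.8 = 11.68 mm
Layer 65–25 kPa: Δp = 400 hPa = 40000 Pa, q̄ = 0.000876 kg/kg → 0.000876 × 40000 / 9.8 = 3.58 mm
PW = 11.68 + 3.58 = 15.26 ≈ 15.3 mm.

PW ≈ 15.3 mm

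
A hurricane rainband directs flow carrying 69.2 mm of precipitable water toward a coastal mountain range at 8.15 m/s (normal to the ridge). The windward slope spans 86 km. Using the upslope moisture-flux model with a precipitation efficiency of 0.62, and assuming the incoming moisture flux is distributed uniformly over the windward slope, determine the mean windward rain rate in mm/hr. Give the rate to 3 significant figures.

Incoming column moisture flux per unit ridge length: F = V × PW = 8.15 × 69.2 = 563.98 mm·m/s.
Spread over the 86 km slope with efficiency ε = 0.62: R = ε·F/W = 0.62 × 563.98 / 86000 m = 4.066e-03 mm/s.
R = 4.066e-03 × 3600 = 14.6 mm/hr.

R ≈ 14.6 mm/hr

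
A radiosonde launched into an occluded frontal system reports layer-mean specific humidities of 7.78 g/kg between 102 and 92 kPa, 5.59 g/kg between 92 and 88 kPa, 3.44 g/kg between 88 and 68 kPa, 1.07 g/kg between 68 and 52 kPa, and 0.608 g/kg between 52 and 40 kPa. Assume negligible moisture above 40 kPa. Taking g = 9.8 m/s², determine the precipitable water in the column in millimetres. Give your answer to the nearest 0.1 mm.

Precipitable water is the column-integrated vapour mass per unit area: PW = (1/g) Σ q̄ Δp, with q in kg/kg and Δp in Pa (1 kg/m² of water = 1 mm).
Layer 102–92 kPa: Δp = 100 hPa = 10000 Pa, q̄ = 0.00778 kg/kg → 0.00778 × 10000 / 9.8 = 7.94 mm
Layer 92–88 kPa: Δp = 40 hPa = 4000 Pa, q̄ = 0.00559 kg/kg → 0.00559 × 4000 / 9.8 = 2.28 mm
Layer 88–68 kPa: Δp = 200 hPa = 20000 Pa, q̄ = 0.00344 kg/kg → 0.00344 × 20000 / 9.8 = 7.02 mm
Layer 68–52 kPa: Δp = 160 hPa = 16000 Pa, q̄ = 0.00107 kg/kg → 0.00107 × 16000 / 9.8 = 1.75 mm
Layer 52–40 kPa: Δp = 120 hPa = 12000 Pa, q̄ = 0.000608 kg/kg → 0.000608 × 12000 / 9.8 = 0.74 mm
PW = 7.94 + 2.28 + 7.02 + 1.75 + 0.74 = 19.73 ≈ 19.7 mm.

PW ≈ 19.7 mm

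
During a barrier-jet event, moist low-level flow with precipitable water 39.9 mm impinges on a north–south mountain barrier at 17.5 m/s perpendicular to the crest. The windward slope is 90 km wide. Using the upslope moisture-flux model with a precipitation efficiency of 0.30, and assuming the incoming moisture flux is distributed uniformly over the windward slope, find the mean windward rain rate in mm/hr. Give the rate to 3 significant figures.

Incoming column moisture flux per unit ridge length: F = V × PW = 17.5 × 39.9 = 698.25 mm·m/s.
Spread over the 90 km slope with efficiency ε = 0.30: R = ε·F/W = 0.30 × 698.25 / 90000 m = 2.328e-03 mm/s.
R = 2.328e-03 × 3600 = 8.38 mm/hr.

R ≈ 8.38 mm/hr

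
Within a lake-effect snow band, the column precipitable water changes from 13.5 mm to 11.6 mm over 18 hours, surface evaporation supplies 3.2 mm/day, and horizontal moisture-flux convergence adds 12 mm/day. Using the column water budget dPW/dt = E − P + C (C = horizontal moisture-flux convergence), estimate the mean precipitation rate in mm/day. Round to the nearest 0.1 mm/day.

P ≈ 17.7 mm/day

dPW/dt = (11.6 − 13.5) mm / (18/24 day) = -2.533 mm/day.
P = E + C − dPW/dt = 3.2 + (12) − (-2.533) = 17.7 mm/day.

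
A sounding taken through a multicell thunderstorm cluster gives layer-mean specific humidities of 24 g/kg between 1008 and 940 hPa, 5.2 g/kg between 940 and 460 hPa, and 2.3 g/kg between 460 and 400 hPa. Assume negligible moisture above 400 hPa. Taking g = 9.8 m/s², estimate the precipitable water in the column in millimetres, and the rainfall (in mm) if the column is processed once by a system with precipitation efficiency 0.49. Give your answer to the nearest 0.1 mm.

PW ≈ 43.5 mm; rainfall ≈ 21.3 mm

Precipitable water is the column-integrated vapour mass per unit area: PW = (1/g) Σ q̄ Δp, with q in kg/kg and Δp in Pa (1 kg/m² of water = 1 mm).
Layer 1008–940 hPa: Δp = 68 hPa = 6800 Pa, q̄ = 0.024 kg/kg → 0.024 × 6800 / 9.8 = 16.65 mm
Layer 940–460 hPa: Δp = 480 hPa = 48000 Pa, q̄ = 0.0052 kg/kg → 0.0052 × 48000 / 9.8 = 25.47 mm
Layer 460–400 hPa: Δp = 60 hPa = 6000 Pa, q̄ = 0.0023 kg/kg → 0.0023 × 6000 / 9.8 = 1.41 mm
PW = 16.65 + 25.47 + 1.41 = 43.53 ≈ 43.5 mm.
Rainfall = ε × PW = 0.49 × 43.5 = 21.3 mm.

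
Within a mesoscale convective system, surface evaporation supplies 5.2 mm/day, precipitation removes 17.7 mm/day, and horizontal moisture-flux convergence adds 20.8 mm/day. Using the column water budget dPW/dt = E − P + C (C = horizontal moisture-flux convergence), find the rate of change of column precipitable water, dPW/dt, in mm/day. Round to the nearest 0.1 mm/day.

dPW/dt = E − P + C = 5.2 − 17.7 + (20.8) = 8.3 mm/day.

dPW/dt ≈ 8.3 mm/day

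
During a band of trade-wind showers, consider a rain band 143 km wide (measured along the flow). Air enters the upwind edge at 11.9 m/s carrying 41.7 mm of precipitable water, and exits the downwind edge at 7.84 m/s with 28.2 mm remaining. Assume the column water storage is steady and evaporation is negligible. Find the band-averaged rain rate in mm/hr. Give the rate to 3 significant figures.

R ≈ 6.93 mm/hr

Column moisture flux per unit crosswind length is F = V × PW.
Inflow: F_in = 11.9 × 41.7 = 496.23 mm·m/s
Outflow: F_out = 7.84 × 28.2 = 221.088 mm·m/s
Steady-state rate R = (F_in − F_out)/L = (496.23 − 221.088) / 143000 m = 1.924e-03 mm/s.
R = 1.924e-03 × 3600 = 6.93 mm/hr.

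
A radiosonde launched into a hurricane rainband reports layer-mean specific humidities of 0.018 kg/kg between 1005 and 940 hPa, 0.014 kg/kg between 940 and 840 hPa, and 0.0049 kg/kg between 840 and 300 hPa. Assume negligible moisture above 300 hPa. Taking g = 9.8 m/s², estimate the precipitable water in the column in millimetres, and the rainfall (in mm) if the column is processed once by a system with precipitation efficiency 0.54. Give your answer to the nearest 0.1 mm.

PW ≈ 53.2 mm; rainfall ≈ 28.7 mm

Precipitable water is the column-integrated vapour mass per unit area: PW = (1/g) Σ q̄ Δp, with q in kg/kg and Δp in Pa (1 kg/m² of water = 1 mm).
Layer 1005–940 hPa: Δp = 65 hPa = 6500 Pa, q̄ = 0.018 kg/kg → 0.018 × 6500 / 9.8 = 11.94 mm
Layer 940–840 hPa: Δp = 100 hPa = 10000 Pa, q̄ = 0.014 kg/kg → 0.014 × 10000 / 9.8 = 14.29 mm
Layer 840–300 hPa: Δp = 540 hPa = 54000 Pa, q̄ = 0.0049 kg/kg → 0.0049 × 54000 / 9.8 = 27.00 mm
PW = 11.94 + 14.29 + 27.00 = 53.23 ≈ 53.2 mm.
Rainfall = ε × PW = 0.54 × 53.2 = 28.7 mm.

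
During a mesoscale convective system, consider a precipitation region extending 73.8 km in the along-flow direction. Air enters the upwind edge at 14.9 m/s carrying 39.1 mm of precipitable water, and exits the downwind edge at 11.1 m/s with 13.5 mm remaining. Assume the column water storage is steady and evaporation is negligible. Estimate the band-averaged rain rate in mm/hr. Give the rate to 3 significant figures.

R ≈ 21.1 mm/hr

Column moisture flux per unit crosswind length is F = V × PW.
Inflow: F_in = 14.9 × 39.1 = 582.59 mm·m/s
Outflow: F_out = 11.1 × 13.5 = 149.85 mm·m/s
Steady-state rate R = (F_in − F_out)/L = (582.59 − 149.85) / 73800 m = 5.864e-03 mm/s.
R = 5.864e-03 × 3600 = 21.1 mm/hr.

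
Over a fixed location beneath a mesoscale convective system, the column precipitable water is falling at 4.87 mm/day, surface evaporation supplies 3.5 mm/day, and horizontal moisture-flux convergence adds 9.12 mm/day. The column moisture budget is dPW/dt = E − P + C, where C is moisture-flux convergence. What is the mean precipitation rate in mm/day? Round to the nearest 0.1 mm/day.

dPW/dt = -4.87 mm/day.
P = E + C − dPW/dt = 3.5 + (9.12) − (-4.87) = 17.5 mm/day.

P ≈ 17.5 mm/day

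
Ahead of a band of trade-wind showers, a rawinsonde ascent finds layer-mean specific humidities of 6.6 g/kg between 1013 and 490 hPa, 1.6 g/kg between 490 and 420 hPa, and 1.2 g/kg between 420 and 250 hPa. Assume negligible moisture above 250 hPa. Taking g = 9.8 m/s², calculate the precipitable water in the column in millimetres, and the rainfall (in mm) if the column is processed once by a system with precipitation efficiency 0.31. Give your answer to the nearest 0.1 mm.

Precipitable water is the column-integrated vapour mass per unit area: PW = (1/g) Σ q̄ Δp, with q in kg/kg and Δp in Pa (1 kg/m² of water = 1 mm).
Layer 1013–490 hPa: Δp = 523 hPa = 52300 Pa, q̄ = 0.0066 kg/kg → 0.0066 × 52300 / 9.8 = 35.22 mm
Layer 490–420 hPa: Δp = 70 hPa = 7000 Pa, q̄ = 0.0016 kg/kg → 0.0016 × 7000 / 9.8 = 1.14 mm
Layer 420–250 hPa: Δp = 170 hPa = 17000 Pa, q̄ = 0.0012 kg/kg → 0.0012 × 17000 / 9.8 = 2.08 mm
PW = 35.22 + 1.14 + 2.08 = 38.44 ≈ 38.4 mm.
Rainfall = ε × PW = 0.31 × 38.4 = 11.9 mm.

PW ≈ 38.4 mm; rainfall ≈ 11.9 mm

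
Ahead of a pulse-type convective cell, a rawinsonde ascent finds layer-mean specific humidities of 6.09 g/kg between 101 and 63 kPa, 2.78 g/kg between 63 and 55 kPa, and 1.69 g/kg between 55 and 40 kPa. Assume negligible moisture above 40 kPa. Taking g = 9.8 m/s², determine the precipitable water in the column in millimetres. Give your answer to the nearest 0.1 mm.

PW ≈ 28.5 mm

Precipitable water is the column-integrated vapour mass per unit area: PW = (1/g) Σ q̄ Δp, with q in kg/kg and Δp in Pa (1 kg/m² of water = 1 mm).
Layer 101–63 kPa: Δp = 380 hPa = 38000 Pa, q̄ = 0.00609 kg/kg → 0.00609 × 38000 / 9.8 = 23.61 mm
Layer 63–55 kPa: Δp = 80 hPa = 8000 Pa, q̄ = 0.00278 kg/kg → 0.00278 × 8000 / 9.8 = 2.27 mm
Layer 55–40 kPa: Δp = 150 hPa = 15000 Pa, q̄ = 0.00169 kg/kg → 0.00169 × 15000 / 9.8 = 2.59 mm
PW = 23.61 + 2.27 + 2.59 = 28.47 ≈ 28.5 mm.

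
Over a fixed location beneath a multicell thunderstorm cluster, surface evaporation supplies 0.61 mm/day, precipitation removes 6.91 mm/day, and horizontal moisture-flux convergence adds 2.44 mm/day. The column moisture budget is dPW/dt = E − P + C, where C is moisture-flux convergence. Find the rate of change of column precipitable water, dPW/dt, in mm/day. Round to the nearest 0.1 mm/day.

dPW/dt ≈ -3.9 mm/day

dPW/dt = E − P + C = 0.61 − 6.91 + (2.44) = -3.9 mm/day.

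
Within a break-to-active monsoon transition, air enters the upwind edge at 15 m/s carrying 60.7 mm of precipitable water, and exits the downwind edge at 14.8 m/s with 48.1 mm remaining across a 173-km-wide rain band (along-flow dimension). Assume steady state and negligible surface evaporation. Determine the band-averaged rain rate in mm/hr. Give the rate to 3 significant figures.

R ≈ 4.13 mm/hr

Column moisture flux per unit crosswind length is F = V × PW.
Inflow: F_in = 15 × 60.7 = 910.5 mm·m/s
Outflow: F_out = 14.8 × 48.1 = 711.88 mm·m/s
Steady-state rate R = (F_in − F_out)/L = (910.5 − 711.88) / 173000 m = 1.148e-03 mm/s.
R = 1.148e-03 × 3600 = 4.13 mm/hr.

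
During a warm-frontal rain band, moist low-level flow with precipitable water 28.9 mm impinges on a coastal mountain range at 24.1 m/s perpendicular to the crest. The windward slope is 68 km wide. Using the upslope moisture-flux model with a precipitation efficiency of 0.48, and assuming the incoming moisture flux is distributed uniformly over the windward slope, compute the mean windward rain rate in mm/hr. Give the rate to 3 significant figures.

R ≈ 17.7 mm/hr

Incoming column moisture flux per unit ridge length: F = V × PW = 24.1 × 28.9 = 696.49 mm·m/s.
Spread over the 68 km slope with efficiency ε = 0.48: R = ε·F/W = 0.48 × 696.49 / 68000 m = 4.916e-03 mm/s.
R = 4.916e-03 × 3600 = 17.7 mm/hr.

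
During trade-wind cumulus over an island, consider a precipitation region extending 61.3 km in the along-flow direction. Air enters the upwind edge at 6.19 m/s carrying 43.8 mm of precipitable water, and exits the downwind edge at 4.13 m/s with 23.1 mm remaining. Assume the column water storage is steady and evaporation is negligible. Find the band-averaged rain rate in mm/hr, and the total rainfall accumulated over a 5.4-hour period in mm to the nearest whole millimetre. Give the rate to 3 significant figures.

R ≈ 10.3 mm/hr; total ≈ 56 mm

Column moisture flux per unit crosswind length is F = V × PW.
Inflow: F_in = 6.19 × 43.8 = 271.122 mm·m/s
Outflow: F_out = 4.13 × 23.1 = 95.403 mm·m/s
Steady-state rate R = (F_in − F_out)/L = (271.122 − 95.403) / 61300 m = 2.867e-03 mm/s.
R = 2.867e-03 × 3600 = 10.3 mm/hr.
Over 5.4 h: total = 10.3 × 5.4 = 55.62 ≈ 56 mm.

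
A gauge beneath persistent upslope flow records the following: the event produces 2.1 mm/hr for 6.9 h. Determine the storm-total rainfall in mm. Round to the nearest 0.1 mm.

Total = Σ Rᵢ Δtᵢ = 2.1 × 6.9
      = 14.49 = 14.5 mm.

total ≈ 14.5 mm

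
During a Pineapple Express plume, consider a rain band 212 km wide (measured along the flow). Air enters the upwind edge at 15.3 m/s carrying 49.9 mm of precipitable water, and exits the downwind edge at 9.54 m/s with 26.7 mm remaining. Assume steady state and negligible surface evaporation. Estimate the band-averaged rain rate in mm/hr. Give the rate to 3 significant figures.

Column moisture flux per unit crosswind length is F = V × PW.
Inflow: F_in = 15.3 × 49.9 = 763.47 mm·m/s
Outflow: F_out = 9.54 × 26.7 = 254.718 mm·m/s
Steady-state rate R = (F_in − F_out)/L = (763.47 − 254.718) / 212000 m = 2.400e-03 mm/s.
R = 2.400e-03 × 3600 = 8.64 mm/hr.

R ≈ 8.64 mm/hr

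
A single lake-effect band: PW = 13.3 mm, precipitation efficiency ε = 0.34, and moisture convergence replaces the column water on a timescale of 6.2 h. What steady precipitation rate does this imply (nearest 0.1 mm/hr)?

R ≈ 0.7 mm/hr

Each overturning extracts ε × PW = 0.34 × 13.3 = 4.522 mm.
Rate = ε·PW / τ = 4.522 / 6.2 h = 0.7 mm/hr.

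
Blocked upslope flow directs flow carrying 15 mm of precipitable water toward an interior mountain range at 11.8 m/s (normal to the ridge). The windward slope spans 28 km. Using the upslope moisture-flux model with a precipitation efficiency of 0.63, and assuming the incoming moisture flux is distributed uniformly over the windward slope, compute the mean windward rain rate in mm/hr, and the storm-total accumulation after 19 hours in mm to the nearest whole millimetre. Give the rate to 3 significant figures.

Incoming column moisture flux per unit ridge length: F = V × PW = 11.8 × 15 = 177 mm·m/s.
Spread over the 28 km slope with efficiency ε = 0.63: R = ε·F/W = 0.63 × 177 / 28000 m = 3.982e-03 mm/s.
R = 3.982e-03 × 3600 = 14.3 mm/hr.
Over 19 h: total = 14.3 × 19 = 271.7 ≈ 272 mm.

R ≈ 14.3 mm/hr; total ≈ 272 mm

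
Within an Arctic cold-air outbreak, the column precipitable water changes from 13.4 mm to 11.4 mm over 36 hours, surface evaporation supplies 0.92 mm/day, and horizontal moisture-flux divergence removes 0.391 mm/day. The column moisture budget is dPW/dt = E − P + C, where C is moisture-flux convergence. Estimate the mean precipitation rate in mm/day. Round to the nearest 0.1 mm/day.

dPW/dt = (11.4 − 13.4) mm / (36/24 day) = -1.333 mm/day.
P = E + C − dPW/dt = 0.92 + (-0.391) − (-1.333) = 1.9 mm/day.

P ≈ 1.9 mm/day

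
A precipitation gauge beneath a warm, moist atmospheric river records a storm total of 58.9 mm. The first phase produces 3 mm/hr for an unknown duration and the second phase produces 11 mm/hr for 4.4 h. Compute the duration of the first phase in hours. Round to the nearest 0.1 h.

Known phases: 11 × 4.4 = 48.4 mm.
Remaining depth = 58.9 − 48.4 = 10.5 mm.
Duration = 10.5 / 3 = 3.5 h.

duration ≈ 3.5 h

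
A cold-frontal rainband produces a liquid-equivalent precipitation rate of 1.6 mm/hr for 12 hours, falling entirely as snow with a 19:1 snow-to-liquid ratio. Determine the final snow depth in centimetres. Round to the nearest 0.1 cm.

Liquid-equivalent depth = 1.6 × 12 = 19.2 mm.
Snow depth = 19.2 mm × 19 = 364.8 mm = 36.5 cm.

snow depth ≈ 36.5 cm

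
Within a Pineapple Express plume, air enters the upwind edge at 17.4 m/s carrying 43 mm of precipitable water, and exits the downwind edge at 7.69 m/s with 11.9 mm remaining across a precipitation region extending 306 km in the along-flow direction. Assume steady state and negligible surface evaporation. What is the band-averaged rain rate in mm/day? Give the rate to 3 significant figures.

R ≈ 185 mm/day

Column moisture flux per unit crosswind length is F = V × PW.
Inflow: F_in = 17.4 × 43 = 748.2 mm·m/s
Outflow: F_out = 7.69 × 11.9 = 91.511 mm·m/s
Steady-state rate R = (F_in − F_out)/L = (748.2 − 91.511) / 306000 m = 2.146e-03 mm/s.
R = 2.146e-03 × 3600 × 24 = 185 mm/day.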